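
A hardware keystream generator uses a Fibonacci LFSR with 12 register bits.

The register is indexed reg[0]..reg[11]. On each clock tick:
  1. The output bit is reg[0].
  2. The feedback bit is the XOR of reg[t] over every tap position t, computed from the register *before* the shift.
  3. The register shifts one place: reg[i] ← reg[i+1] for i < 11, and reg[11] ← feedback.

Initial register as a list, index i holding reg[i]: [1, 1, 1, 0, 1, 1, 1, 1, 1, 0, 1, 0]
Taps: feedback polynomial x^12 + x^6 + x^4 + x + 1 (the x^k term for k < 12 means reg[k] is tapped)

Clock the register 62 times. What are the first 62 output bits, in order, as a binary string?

step | reg (before) | out | fb
   0 | 111011111010 | 1 | 0
   1 | 110111110100 | 1 | 0
   2 | 101111101000 | 1 | 1
   3 | 011111010001 | 0 | 0
   4 | 111110100010 | 1 | 0
   5 | 111101000100 | 1 | 0
   6 | 111010001000 | 1 | 1
   7 | 110100010001 | 1 | 0
   8 | 101000100010 | 1 | 0
   9 | 010001000100 | 0 | 1
  10 | 100010001001 | 1 | 0
  11 | 000100010010 | 0 | 0
  12 | 001000100100 | 0 | 1
  13 | 010001001001 | 0 | 1
  14 | 100010010011 | 1 | 0
  15 | 000100100110 | 0 | 1
  16 | 001001001101 | 0 | 0
  17 | 010010011010 | 0 | 0
  18 | 100100110100 | 1 | 0
  19 | 001001101000 | 0 | 1
  20 | 010011010001 | 0 | 0
  21 | 100110100010 | 1 | 1
  22 | 001101000101 | 0 | 0
  23 | 011010001010 | 0 | 0
  24 | 110100010100 | 1 | 0
  25 | 101000101000 | 1 | 0
  26 | 010001010000 | 0 | 1
  27 | 100010100001 | 1 | 1
  28 | 000101000011 | 0 | 0
  29 | 001010000110 | 0 | 1
  30 | 010100001101 | 0 | 1
  31 | 101000011011 | 1 | 1
  32 | 010000110111 | 0 | 0
  33 | 100001101110 | 1 | 0
  34 | 000011011100 | 0 | 1
  35 | 000110111001 | 0 | 0
  36 | 001101110010 | 0 | 1
  37 | 011011100101 | 0 | 1
  38 | 110111001011 | 1 | 1
  39 | 101110010111 | 1 | 0
  40 | 011100101110 | 0 | 0
  41 | 111001011100 | 1 | 0
  42 | 110010111000 | 1 | 0
  43 | 100101110000 | 1 | 0
  44 | 001011100000 | 0 | 0
  45 | 010111000000 | 0 | 0
  46 | 101110000000 | 1 | 0
  47 | 011100000000 | 0 | 1
  48 | 111000000001 | 1 | 0
  49 | 110000000010 | 1 | 0
  50 | 100000000100 | 1 | 1
  51 | 000000001001 | 0 | 0
  52 | 000000010010 | 0 | 0
  53 | 000000100100 | 0 | 1
  54 | 000001001001 | 0 | 0
  55 | 000010010010 | 0 | 1
  56 | 000100100101 | 0 | 1
  57 | 001001001011 | 0 | 0
  58 | 010010010110 | 0 | 0
  59 | 100100101100 | 1 | 0
  60 | 001001011000 | 0 | 0
  61 | 010010110000 | 0 | 1

11101111101000100010010011010001010000110111001011100000000100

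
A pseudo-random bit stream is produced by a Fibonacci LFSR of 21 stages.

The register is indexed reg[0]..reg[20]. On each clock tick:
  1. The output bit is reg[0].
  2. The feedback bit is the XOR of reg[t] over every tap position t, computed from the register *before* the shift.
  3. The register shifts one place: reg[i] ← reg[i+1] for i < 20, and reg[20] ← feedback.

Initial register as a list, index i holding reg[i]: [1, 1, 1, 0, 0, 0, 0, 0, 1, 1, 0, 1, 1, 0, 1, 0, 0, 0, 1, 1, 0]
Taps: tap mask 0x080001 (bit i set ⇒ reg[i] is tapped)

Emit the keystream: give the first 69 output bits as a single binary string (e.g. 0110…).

111000001101101000110011111110001110101101001100111110010001110100101

step | reg (before) | out | fb
   0 | 111000001101101000110 | 1 | 0
   1 | 110000011011010001100 | 1 | 1
   2 | 100000110110100011001 | 1 | 1
   3 | 000001101101000110011 | 0 | 1
   4 | 000011011010001100111 | 0 | 1
   5 | 000110110100011001111 | 0 | 1
   6 | 001101101000110011111 | 0 | 1
   7 | 011011010001100111111 | 0 | 1
   8 | 110110100011001111111 | 1 | 0
   9 | 101101000110011111110 | 1 | 0
  10 | 011010001100111111100 | 0 | 0
  11 | 110100011001111111000 | 1 | 1
  12 | 101000110011111110001 | 1 | 1
  13 | 010001100111111100011 | 0 | 1
  14 | 100011001111111000111 | 1 | 0
  15 | 000110011111110001110 | 0 | 1
  16 | 001100111111100011101 | 0 | 0
  17 | 011001111111000111010 | 0 | 1
  18 | 110011111110001110101 | 1 | 1
  19 | 100111111100011101011 | 1 | 0
  20 | 001111111000111010110 | 0 | 1
  21 | 011111110001110101101 | 0 | 0
  22 | 111111100011101011010 | 1 | 0
  23 | 111111000111010110100 | 1 | 1
  24 | 111110001110101101001 | 1 | 1
  25 | 111100011101011010011 | 1 | 0
  26 | 111000111010110100110 | 1 | 0
  27 | 110001110101101001100 | 1 | 1
  28 | 100011101011010011001 | 1 | 1
  29 | 000111010110100110011 | 0 | 1
  30 | 001110101101001100111 | 0 | 1
  31 | 011101011010011001111 | 0 | 1
  32 | 111010110100110011111 | 1 | 0
  33 | 110101101001100111110 | 1 | 0
  34 | 101011010011001111100 | 1 | 1
  35 | 010110100110011111001 | 0 | 0
  36 | 101101001100111110010 | 1 | 0
  37 | 011010011001111100100 | 0 | 0
  38 | 110100110011111001000 | 1 | 1
  39 | 101001100111110010001 | 1 | 1
  40 | 010011001111100100011 | 0 | 1
  41 | 100110011111001000111 | 1 | 0
  42 | 001100111110010001110 | 0 | 1
  43 | 011001111100100011101 | 0 | 0
  44 | 110011111001000111010 | 1 | 0
  45 | 100111110010001110100 | 1 | 1
  46 | 001111100100011101001 | 0 | 0
  47 | 011111001000111010010 | 0 | 1
  48 | 111110010001110100101 | 1 | 1
  49 | 111100100011101001011 | 1 | 0
  50 | 111001000111010010110 | 1 | 0
  51 | 110010001110100101100 | 1 | 1
  52 | 100100011101001011001 | 1 | 1
  53 | 001000111010010110011 | 0 | 1
  54 | 010001110100101100111 | 0 | 1
  55 | 100011101001011001111 | 1 | 0
  56 | 000111010010110011110 | 0 | 1
  57 | 001110100101100111101 | 0 | 0
  58 | 011101001011001111010 | 0 | 1
  59 | 111010010110011110101 | 1 | 1
  60 | 110100101100111101011 | 1 | 0
  61 | 101001011001111010110 | 1 | 0
  62 | 010010110011110101100 | 0 | 0
  63 | 100101100111101011000 | 1 | 1
  64 | 001011001111010110001 | 0 | 0
  65 | 010110011110101100010 | 0 | 1
  66 | 101100111101011000101 | 1 | 1
  67 | 011001111010110001011 | 0 | 1
  68 | 110011110101100010111 | 1 | 0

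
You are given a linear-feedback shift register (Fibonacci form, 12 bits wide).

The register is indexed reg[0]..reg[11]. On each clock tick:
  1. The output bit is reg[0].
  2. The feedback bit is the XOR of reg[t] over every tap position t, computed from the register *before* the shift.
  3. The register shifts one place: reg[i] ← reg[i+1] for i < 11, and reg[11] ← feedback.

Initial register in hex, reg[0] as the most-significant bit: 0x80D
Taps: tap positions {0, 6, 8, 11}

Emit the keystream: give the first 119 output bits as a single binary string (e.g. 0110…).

k : reg_k → out_k, fb_k
0: 100000001101 → 1, fb=1
1: 000000011011 → 0, fb=0
2: 000000110110 → 0, fb=1
3: 000001101101 → 0, fb=1
4: 000011011011 → 0, fb=0
5: 000110110110 → 0, fb=1
6: 001101101101 → 0, fb=1
7: 011011011011 → 0, fb=0
8: 110110110110 → 1, fb=0
9: 101101101100 → 1, fb=1
10: 011011011001 → 0, fb=0
11: 110110110010 → 1, fb=0
12: 101101100100 → 1, fb=0
13: 011011001000 → 0, fb=1
14: 110110010001 → 1, fb=0
15: 101100100010 → 1, fb=0
16: 011001000100 → 0, fb=0
17: 110010001000 → 1, fb=0
18: 100100010000 → 1, fb=1
19: 001000100001 → 0, fb=0
20: 010001000010 → 0, fb=0
21: 100010000100 → 1, fb=1
22: 000100001001 → 0, fb=0
23: 001000010010 → 0, fb=0
24: 010000100100 → 0, fb=1
25: 100001001001 → 1, fb=1
26: 000010010011 → 0, fb=1
27: 000100100111 → 0, fb=0
28: 001001001110 → 0, fb=1
29: 010010011101 → 0, fb=0
30: 100100111010 → 1, fb=1
31: 001001110101 → 0, fb=0
32: 010011101010 → 0, fb=0
33: 100111010100 → 1, fb=1
34: 001110101001 → 0, fb=1
35: 011101010011 → 0, fb=1
36: 111010100111 → 1, fb=1
37: 110101001111 → 1, fb=1
38: 101010011111 → 1, fb=1
39: 010100111111 → 0, fb=1
40: 101001111111 → 1, fb=0
41: 010011111110 → 0, fb=0
42: 100111111100 → 1, fb=1
43: 001111111001 → 0, fb=1
44: 011111110011 → 0, fb=0
45: 111111100110 → 1, fb=0
46: 111111001100 → 1, fb=0
47: 111110011000 → 1, fb=0
48: 111100110000 → 1, fb=0
49: 111001100000 → 1, fb=0
50: 110011000000 → 1, fb=1
51: 100110000001 → 1, fb=0
52: 001100000010 → 0, fb=0
53: 011000000100 → 0, fb=0
54: 110000001000 → 1, fb=0
55: 100000010000 → 1, fb=1
56: 000000100001 → 0, fb=0
57: 000001000010 → 0, fb=0
58: 000010000100 → 0, fb=0
59: 000100001000 → 0, fb=1
60: 001000010001 → 0, fb=1
61: 010000100011 → 0, fb=0
62: 100001000110 → 1, fb=1
63: 000010001101 → 0, fb=0
64: 000100011010 → 0, fb=1
65: 001000110101 → 0, fb=0
66: 010001101010 → 0, fb=0
67: 100011010100 → 1, fb=1
68: 000110101001 → 0, fb=1
69: 001101010011 → 0, fb=1
70: 011010100111 → 0, fb=0
71: 110101001110 → 1, fb=0
72: 101010011100 → 1, fb=0
73: 010100111000 → 0, fb=0
74: 101001110000 → 1, fb=0
75: 010011100000 → 0, fb=1
76: 100111000001 → 1, fb=0
77: 001110000010 → 0, fb=0
78: 011100000100 → 0, fb=0
79: 111000001000 → 1, fb=0
80: 110000010000 → 1, fb=1
81: 100000100001 → 1, fb=1
82: 000001000011 → 0, fb=1
83: 000010000111 → 0, fb=1
84: 000100001111 → 0, fb=0
85: 001000011110 → 0, fb=1
86: 010000111101 → 0, fb=1
87: 100001111011 → 1, fb=0
88: 000011110110 → 0, fb=1
89: 000111101101 → 0, fb=1
90: 001111011011 → 0, fb=0
91: 011110110110 → 0, fb=1
92: 111101101101 → 1, fb=0
93: 111011011010 → 1, fb=0
94: 110110110100 → 1, fb=0
95: 101101101000 → 1, fb=1
96: 011011010001 → 0, fb=1
97: 110110100011 → 1, fb=1
98: 101101000111 → 1, fb=0
99: 011010001110 → 0, fb=1
100: 110100011101 → 1, fb=1
101: 101000111011 → 1, fb=0
102: 010001110110 → 0, fb=1
103: 100011101101 → 1, fb=0
104: 000111011010 → 0, fb=1
105: 001110110101 → 0, fb=0
106: 011101101010 → 0, fb=0
107: 111011010100 → 1, fb=1
108: 110110101001 → 1, fb=0
109: 101101010010 → 1, fb=1
110: 011010100101 → 0, fb=0
111: 110101001010 → 1, fb=0
112: 101010010100 → 1, fb=1
113: 010100101001 → 0, fb=1
114: 101001010011 → 1, fb=0
115: 010010100110 → 0, fb=1
116: 100101001101 → 1, fb=1
117: 001010011011 → 0, fb=0
118: 010100110110 → 0, fb=1

10000000110110110110010001000010010011101010011111110011000000100001000110101001110000010000111101101101000111011010100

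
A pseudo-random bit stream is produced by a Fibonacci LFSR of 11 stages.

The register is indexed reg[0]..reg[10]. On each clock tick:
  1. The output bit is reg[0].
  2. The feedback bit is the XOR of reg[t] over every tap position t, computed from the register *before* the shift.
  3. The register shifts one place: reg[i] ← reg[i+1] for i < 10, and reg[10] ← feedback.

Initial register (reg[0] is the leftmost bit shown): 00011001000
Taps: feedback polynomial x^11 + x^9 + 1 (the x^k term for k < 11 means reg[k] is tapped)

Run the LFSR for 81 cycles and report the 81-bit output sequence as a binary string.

000110010000001111010101001101110111100011011001010010010111010000100111010100001

k : reg_k → out_k, fb_k
0: 00011001000 → 0, fb=0
1: 00110010000 → 0, fb=0
2: 01100100000 → 0, fb=0
3: 11001000000 → 1, fb=1
4: 10010000001 → 1, fb=1
5: 00100000011 → 0, fb=1
6: 01000000111 → 0, fb=1
7: 10000001111 → 1, fb=0
8: 00000011110 → 0, fb=1
9: 00000111101 → 0, fb=0
10: 00001111010 → 0, fb=1
11: 00011110101 → 0, fb=0
12: 00111101010 → 0, fb=1
13: 01111010101 → 0, fb=0
14: 11110101010 → 1, fb=0
15: 11101010100 → 1, fb=1
16: 11010101001 → 1, fb=1
17: 10101010011 → 1, fb=0
18: 01010100110 → 0, fb=1
19: 10101001101 → 1, fb=1
20: 01010011011 → 0, fb=1
21: 10100110111 → 1, fb=0
22: 01001101110 → 0, fb=1
23: 10011011101 → 1, fb=1
24: 00110111011 → 0, fb=1
25: 01101110111 → 0, fb=1
26: 11011101111 → 1, fb=0
27: 10111011110 → 1, fb=0
28: 01110111100 → 0, fb=0
29: 11101111000 → 1, fb=1
30: 11011110001 → 1, fb=1
31: 10111100011 → 1, fb=0
32: 01111000110 → 0, fb=1
33: 11110001101 → 1, fb=1
34: 11100011011 → 1, fb=0
35: 11000110110 → 1, fb=0
36: 10001101100 → 1, fb=1
37: 00011011001 → 0, fb=0
38: 00110110010 → 0, fb=1
39: 01101100101 → 0, fb=0
40: 11011001010 → 1, fb=0
41: 10110010100 → 1, fb=1
42: 01100101001 → 0, fb=0
43: 11001010010 → 1, fb=0
44: 10010100100 → 1, fb=1
45: 00101001001 → 0, fb=0
46: 01010010010 → 0, fb=1
47: 10100100101 → 1, fb=1
48: 01001001011 → 0, fb=1
49: 10010010111 → 1, fb=0
50: 00100101110 → 0, fb=1
51: 01001011101 → 0, fb=0
52: 10010111010 → 1, fb=0
53: 00101110100 → 0, fb=0
54: 01011101000 → 0, fb=0
55: 10111010000 → 1, fb=1
56: 01110100001 → 0, fb=0
57: 11101000010 → 1, fb=0
58: 11010000100 → 1, fb=1
59: 10100001001 → 1, fb=1
60: 01000010011 → 0, fb=1
61: 10000100111 → 1, fb=0
62: 00001001110 → 0, fb=1
63: 00010011101 → 0, fb=0
64: 00100111010 → 0, fb=1
65: 01001110101 → 0, fb=0
66: 10011101010 → 1, fb=0
67: 00111010100 → 0, fb=0
68: 01110101000 → 0, fb=0
69: 11101010000 → 1, fb=1
70: 11010100001 → 1, fb=1
71: 10101000011 → 1, fb=0
72: 01010000110 → 0, fb=1
73: 10100001101 → 1, fb=1
74: 01000011011 → 0, fb=1
75: 10000110111 → 1, fb=0
76: 00001101110 → 0, fb=1
77: 00011011101 → 0, fb=0
78: 00110111010 → 0, fb=1
79: 01101110101 → 0, fb=0
80: 11011101010 → 1, fb=0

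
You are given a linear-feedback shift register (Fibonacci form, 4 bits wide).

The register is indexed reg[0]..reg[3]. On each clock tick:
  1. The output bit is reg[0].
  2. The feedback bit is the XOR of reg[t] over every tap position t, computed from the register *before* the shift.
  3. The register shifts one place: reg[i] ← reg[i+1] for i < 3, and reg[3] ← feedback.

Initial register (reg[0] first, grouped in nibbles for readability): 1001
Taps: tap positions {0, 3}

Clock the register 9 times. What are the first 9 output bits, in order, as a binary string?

step | reg (before) | out | fb
   0 | 1001 | 1 | 0
   1 | 0010 | 0 | 0
   2 | 0100 | 0 | 0
   3 | 1000 | 1 | 1
   4 | 0001 | 0 | 1
   5 | 0011 | 0 | 1
   6 | 0111 | 0 | 1
   7 | 1111 | 1 | 0
   8 | 1110 | 1 | 1

100100011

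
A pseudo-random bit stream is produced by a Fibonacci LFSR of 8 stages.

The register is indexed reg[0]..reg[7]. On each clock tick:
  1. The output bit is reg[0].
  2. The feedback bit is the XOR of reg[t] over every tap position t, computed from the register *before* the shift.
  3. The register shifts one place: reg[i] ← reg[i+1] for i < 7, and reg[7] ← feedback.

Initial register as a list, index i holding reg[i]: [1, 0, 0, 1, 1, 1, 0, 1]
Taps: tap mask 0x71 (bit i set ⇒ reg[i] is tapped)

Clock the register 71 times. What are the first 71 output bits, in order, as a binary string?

k : reg_k → out_k, fb_k
0: 10011101 → 1, fb=1
1: 00111011 → 0, fb=0
2: 01110110 → 0, fb=0
3: 11101100 → 1, fb=1
4: 11011001 → 1, fb=0
5: 10110010 → 1, fb=0
6: 01100100 → 0, fb=1
7: 11001001 → 1, fb=0
8: 10010010 → 1, fb=0
9: 00100100 → 0, fb=1
10: 01001001 → 0, fb=1
11: 10010011 → 1, fb=0
12: 00100110 → 0, fb=0
13: 01001100 → 0, fb=0
14: 10011000 → 1, fb=0
15: 00110000 → 0, fb=0
16: 01100000 → 0, fb=0
17: 11000000 → 1, fb=1
18: 10000001 → 1, fb=1
19: 00000011 → 0, fb=1
20: 00000111 → 0, fb=0
21: 00001110 → 0, fb=1
22: 00011101 → 0, fb=0
23: 00111010 → 0, fb=0
24: 01110100 → 0, fb=1
25: 11101001 → 1, fb=0
26: 11010010 → 1, fb=0
27: 10100100 → 1, fb=0
28: 01001000 → 0, fb=1
29: 10010001 → 1, fb=1
30: 00100011 → 0, fb=1
31: 01000111 → 0, fb=0
32: 10001110 → 1, fb=0
33: 00011100 → 0, fb=0
34: 00111000 → 0, fb=1
35: 01110001 → 0, fb=0
36: 11100010 → 1, fb=0
37: 11000100 → 1, fb=0
38: 10001000 → 1, fb=0
39: 00010000 → 0, fb=0
40: 00100000 → 0, fb=0
41: 01000000 → 0, fb=0
42: 10000000 → 1, fb=1
43: 00000001 → 0, fb=0
44: 00000010 → 0, fb=1
45: 00000101 → 0, fb=1
46: 00001011 → 0, fb=0
47: 00010110 → 0, fb=0
48: 00101100 → 0, fb=0
49: 01011000 → 0, fb=1
50: 10110001 → 1, fb=1
51: 01100011 → 0, fb=1
52: 11000111 → 1, fb=1
53: 10001111 → 1, fb=0
54: 00011110 → 0, fb=1
55: 00111101 → 0, fb=0
56: 01111010 → 0, fb=0
57: 11110100 → 1, fb=0
58: 11101000 → 1, fb=0
59: 11010000 → 1, fb=1
60: 10100001 → 1, fb=1
61: 01000011 → 0, fb=1
62: 10000111 → 1, fb=1
63: 00001111 → 0, fb=1
64: 00011111 → 0, fb=1
65: 00111111 → 0, fb=1
66: 01111111 → 0, fb=1
67: 11111111 → 1, fb=0
68: 11111110 → 1, fb=0
69: 11111100 → 1, fb=1
70: 11111001 → 1, fb=0

10011101100100100110000001110100100011100010000000101100011110100001111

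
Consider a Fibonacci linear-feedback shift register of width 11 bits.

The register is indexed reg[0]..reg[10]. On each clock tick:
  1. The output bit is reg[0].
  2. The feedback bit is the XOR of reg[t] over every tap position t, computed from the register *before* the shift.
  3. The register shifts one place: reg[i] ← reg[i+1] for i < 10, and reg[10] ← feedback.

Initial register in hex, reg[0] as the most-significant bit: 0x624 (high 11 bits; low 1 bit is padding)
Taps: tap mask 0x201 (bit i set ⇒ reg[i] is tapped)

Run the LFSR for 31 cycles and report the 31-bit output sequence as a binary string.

tick  register→output (feedback)
  0  01100010010→0 (1)
  1  11000100101→1 (1)
  2  10001001011→1 (0)
  3  00010010110→0 (1)
  4  00100101101→0 (0)
  5  01001011010→0 (1)
  6  10010110101→1 (1)
  7  00101101011→0 (1)
  8  01011010111→0 (1)
  9  10110101111→1 (0)
 10  01101011110→0 (1)
 11  11010111101→1 (1)
 12  10101111011→1 (0)
 13  01011110110→0 (1)
 14  10111101101→1 (1)
 15  01111011011→0 (1)
 16  11110110111→1 (0)
 17  11101101110→1 (0)
 18  11011011100→1 (1)
 19  10110111001→1 (1)
 20  01101110011→0 (1)
 21  11011100111→1 (0)
 22  10111001110→1 (0)
 23  01110011100→0 (0)
 24  11100111000→1 (1)
 25  11001110001→1 (1)
 26  10011100011→1 (0)
 27  00111000110→0 (1)
 28  01110001101→0 (0)
 29  11100011010→1 (0)
 30  11000110100→1 (1)

0110001001011010111101101110011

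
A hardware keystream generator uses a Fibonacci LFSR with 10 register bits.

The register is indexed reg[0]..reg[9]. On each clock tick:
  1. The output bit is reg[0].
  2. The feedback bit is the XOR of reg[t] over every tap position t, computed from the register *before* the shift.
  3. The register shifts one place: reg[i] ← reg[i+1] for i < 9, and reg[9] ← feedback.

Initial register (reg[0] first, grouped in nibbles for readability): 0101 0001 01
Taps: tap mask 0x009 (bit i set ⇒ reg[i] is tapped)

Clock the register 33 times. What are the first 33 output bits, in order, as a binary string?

k : reg_k → out_k, fb_k
0: 0101000101 → 0, fb=1
1: 1010001011 → 1, fb=1
2: 0100010111 → 0, fb=0
3: 1000101110 → 1, fb=1
4: 0001011101 → 0, fb=1
5: 0010111011 → 0, fb=0
6: 0101110110 → 0, fb=1
7: 1011101101 → 1, fb=0
8: 0111011010 → 0, fb=1
9: 1110110101 → 1, fb=1
10: 1101101011 → 1, fb=0
11: 1011010110 → 1, fb=0
12: 0110101100 → 0, fb=0
13: 1101011000 → 1, fb=0
14: 1010110000 → 1, fb=1
15: 0101100001 → 0, fb=1
16: 1011000011 → 1, fb=0
17: 0110000110 → 0, fb=0
18: 1100001100 → 1, fb=1
19: 1000011001 → 1, fb=1
20: 0000110011 → 0, fb=0
21: 0001100110 → 0, fb=1
22: 0011001101 → 0, fb=1
23: 0110011011 → 0, fb=0
24: 1100110110 → 1, fb=1
25: 1001101101 → 1, fb=0
26: 0011011010 → 0, fb=1
27: 0110110101 → 0, fb=0
28: 1101101010 → 1, fb=0
29: 1011010100 → 1, fb=0
30: 0110101000 → 0, fb=0
31: 1101010000 → 1, fb=0
32: 1010100000 → 1, fb=1

010100010111011010110000110011011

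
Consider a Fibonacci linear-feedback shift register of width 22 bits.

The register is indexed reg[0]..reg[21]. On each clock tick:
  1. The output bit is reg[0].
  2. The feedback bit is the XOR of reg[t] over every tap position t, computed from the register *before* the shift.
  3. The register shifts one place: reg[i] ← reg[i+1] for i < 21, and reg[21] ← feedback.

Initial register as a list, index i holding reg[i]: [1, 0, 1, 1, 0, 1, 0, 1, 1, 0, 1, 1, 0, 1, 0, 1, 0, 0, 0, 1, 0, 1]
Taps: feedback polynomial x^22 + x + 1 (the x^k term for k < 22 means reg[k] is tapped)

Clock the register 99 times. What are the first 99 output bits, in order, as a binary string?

tick  register→output (feedback)
  0  1011010110110101000101→1 (1)
  1  0110101101101010001011→0 (1)
  2  1101011011010100010111→1 (0)
  3  1010110110101000101110→1 (1)
  4  0101101101010001011101→0 (1)
  5  1011011010100010111011→1 (1)
  6  0110110101000101110111→0 (1)
  7  1101101010001011101111→1 (0)
  8  1011010100010111011110→1 (1)
  9  0110101000101110111101→0 (1)
 10  1101010001011101111011→1 (0)
 11  1010100010111011110110→1 (1)
 12  0101000101110111101101→0 (1)
 13  1010001011101111011011→1 (1)
 14  0100010111011110110111→0 (1)
 15  1000101110111101101111→1 (1)
 16  0001011101111011011111→0 (0)
 17  0010111011110110111110→0 (0)
 18  0101110111101101111100→0 (1)
 19  1011101111011011111001→1 (1)
 20  0111011110110111110011→0 (1)
 21  1110111101101111100111→1 (0)
 22  1101111011011111001110→1 (0)
 23  1011110110111110011100→1 (1)
 24  0111101101111100111001→0 (1)
 25  1111011011111001110011→1 (0)
 26  1110110111110011100110→1 (0)
 27  1101101111100111001100→1 (0)
 28  1011011111001110011000→1 (1)
 29  0110111110011100110001→0 (1)
 30  1101111100111001100011→1 (0)
 31  1011111001110011000110→1 (1)
 32  0111110011100110001101→0 (1)
 33  1111100111001100011011→1 (0)
 34  1111001110011000110110→1 (0)
 35  1110011100110001101100→1 (0)
 36  1100111001100011011000→1 (0)
 37  1001110011000110110000→1 (1)
 38  0011100110001101100001→0 (0)
 39  0111001100011011000010→0 (1)
 40  1110011000110110000101→1 (0)
 41  1100110001101100001010→1 (0)
 42  1001100011011000010100→1 (1)
 43  0011000110110000101001→0 (0)
 44  0110001101100001010010→0 (1)
 45  1100011011000010100101→1 (0)
 46  1000110110000101001010→1 (1)
 47  0001101100001010010101→0 (0)
 48  0011011000010100101010→0 (0)
 49  0110110000101001010100→0 (1)
 50  1101100001010010101001→1 (0)
 51  1011000010100101010010→1 (1)
 52  0110000101001010100101→0 (1)
 53  1100001010010101001011→1 (0)
 54  1000010100101010010110→1 (1)
 55  0000101001010100101101→0 (0)
 56  0001010010101001011010→0 (0)
 57  0010100101010010110100→0 (0)
 58  0101001010100101101000→0 (1)
 59  1010010101001011010001→1 (1)
 60  0100101010010110100011→0 (1)
 61  1001010100101101000111→1 (1)
 62  0010101001011010001111→0 (0)
 63  0101010010110100011110→0 (1)
 64  1010100101101000111101→1 (1)
 65  0101001011010001111011→0 (1)
 66  1010010110100011110111→1 (1)
 67  0100101101000111101111→0 (1)
 68  1001011010001111011111→1 (1)
 69  0010110100011110111111→0 (0)
 70  0101101000111101111110→0 (1)
 71  1011010001111011111101→1 (1)
 72  0110100011110111111011→0 (1)
 73  1101000111101111110111→1 (0)
 74  1010001111011111101110→1 (1)
 75  0100011110111111011101→0 (1)
 76  1000111101111110111011→1 (1)
 77  0001111011111101110111→0 (0)
 78  0011110111111011101110→0 (0)
 79  0111101111110111011100→0 (1)
 80  1111011111101110111001→1 (0)
 81  1110111111011101110010→1 (0)
 82  1101111110111011100100→1 (0)
 83  1011111101110111001000→1 (1)
 84  0111111011101110010001→0 (1)
 85  1111110111011100100011→1 (0)
 86  1111101110111001000110→1 (0)
 87  1111011101110010001100→1 (0)
 88  1110111011100100011000→1 (0)
 89  1101110111001000110000→1 (0)
 90  1011101110010001100000→1 (1)
 91  0111011100100011000001→0 (1)
 92  1110111001000110000011→1 (0)
 93  1101110010001100000110→1 (0)
 94  1011100100011000001100→1 (1)
 95  0111001000110000011001→0 (1)
 96  1110010001100000110011→1 (0)
 97  1100100011000001100110→1 (0)
 98  1001000110000011001100→1 (1)

101101011011010100010111011110110111110011100110001101100001010010101001011010001111011111101110111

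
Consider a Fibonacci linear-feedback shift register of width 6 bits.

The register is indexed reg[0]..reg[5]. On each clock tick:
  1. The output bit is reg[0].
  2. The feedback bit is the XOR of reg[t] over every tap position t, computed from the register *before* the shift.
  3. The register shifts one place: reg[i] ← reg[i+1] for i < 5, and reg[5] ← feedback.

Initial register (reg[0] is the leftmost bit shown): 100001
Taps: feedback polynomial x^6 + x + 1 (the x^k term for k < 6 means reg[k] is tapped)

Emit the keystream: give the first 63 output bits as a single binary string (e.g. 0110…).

100001100010100111101000111001001011011101100110101011111100000

k : reg_k → out_k, fb_k
0: 100001 → 1, fb=1
1: 000011 → 0, fb=0
2: 000110 → 0, fb=0
3: 001100 → 0, fb=0
4: 011000 → 0, fb=1
5: 110001 → 1, fb=0
6: 100010 → 1, fb=1
7: 000101 → 0, fb=0
8: 001010 → 0, fb=0
9: 010100 → 0, fb=1
10: 101001 → 1, fb=1
11: 010011 → 0, fb=1
12: 100111 → 1, fb=1
13: 001111 → 0, fb=0
14: 011110 → 0, fb=1
15: 111101 → 1, fb=0
16: 111010 → 1, fb=0
17: 110100 → 1, fb=0
18: 101000 → 1, fb=1
19: 010001 → 0, fb=1
20: 100011 → 1, fb=1
21: 000111 → 0, fb=0
22: 001110 → 0, fb=0
23: 011100 → 0, fb=1
24: 111001 → 1, fb=0
25: 110010 → 1, fb=0
26: 100100 → 1, fb=1
27: 001001 → 0, fb=0
28: 010010 → 0, fb=1
29: 100101 → 1, fb=1
30: 001011 → 0, fb=0
31: 010110 → 0, fb=1
32: 101101 → 1, fb=1
33: 011011 → 0, fb=1
34: 110111 → 1, fb=0
35: 101110 → 1, fb=1
36: 011101 → 0, fb=1
37: 111011 → 1, fb=0
38: 110110 → 1, fb=0
39: 101100 → 1, fb=1
40: 011001 → 0, fb=1
41: 110011 → 1, fb=0
42: 100110 → 1, fb=1
43: 001101 → 0, fb=0
44: 011010 → 0, fb=1
45: 110101 → 1, fb=0
46: 101010 → 1, fb=1
47: 010101 → 0, fb=1
48: 101011 → 1, fb=1
49: 010111 → 0, fb=1
50: 101111 → 1, fb=1
51: 011111 → 0, fb=1
52: 111111 → 1, fb=0
53: 111110 → 1, fb=0
54: 111100 → 1, fb=0
55: 111000 → 1, fb=0
56: 110000 → 1, fb=0
57: 100000 → 1, fb=1
58: 000001 → 0, fb=0
59: 000010 → 0, fb=0
60: 000100 → 0, fb=0
61: 001000 → 0, fb=0
62: 010000 → 0, fb=1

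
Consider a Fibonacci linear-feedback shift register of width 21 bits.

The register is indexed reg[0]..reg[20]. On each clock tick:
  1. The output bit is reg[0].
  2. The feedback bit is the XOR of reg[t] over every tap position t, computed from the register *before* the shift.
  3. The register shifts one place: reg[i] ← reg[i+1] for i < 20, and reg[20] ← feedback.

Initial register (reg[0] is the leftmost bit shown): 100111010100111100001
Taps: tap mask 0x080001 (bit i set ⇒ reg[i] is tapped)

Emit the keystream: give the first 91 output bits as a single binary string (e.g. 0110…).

tick  register→output (feedback)
  0  100111010100111100001→1 (1)
  1  001110101001111000011→0 (1)
  2  011101010011110000111→0 (1)
  3  111010100111100001111→1 (0)
  4  110101001111000011110→1 (0)
  5  101010011110000111100→1 (1)
  6  010100111100001111001→0 (0)
  7  101001111000011110010→1 (0)
  8  010011110000111100100→0 (0)
  9  100111100001111001000→1 (1)
 10  001111000011110010001→0 (0)
 11  011110000111100100010→0 (1)
 12  111100001111001000101→1 (1)
 13  111000011110010001011→1 (0)
 14  110000111100100010110→1 (0)
 15  100001111001000101100→1 (1)
 16  000011110010001011001→0 (0)
 17  000111100100010110010→0 (1)
 18  001111001000101100101→0 (0)
 19  011110010001011001010→0 (1)
 20  111100100010110010101→1 (1)
 21  111001000101100101011→1 (0)
 22  110010001011001010110→1 (0)
 23  100100010110010101100→1 (1)
 24  001000101100101011001→0 (0)
 25  010001011001010110010→0 (1)
 26  100010110010101100101→1 (1)
 27  000101100101011001011→0 (1)
 28  001011001010110010111→0 (1)
 29  010110010101100101111→0 (1)
 30  101100101011001011111→1 (0)
 31  011001010110010111110→0 (1)
 32  110010101100101111101→1 (1)
 33  100101011001011111011→1 (0)
 34  001010110010111110110→0 (1)
 35  010101100101111101101→0 (0)
 36  101011001011111011010→1 (0)
 37  010110010111110110100→0 (0)
 38  101100101111101101000→1 (1)
 39  011001011111011010001→0 (0)
 40  110010111110110100010→1 (0)
 41  100101111101101000100→1 (1)
 42  001011111011010001001→0 (0)
 43  010111110110100010010→0 (1)
 44  101111101101000100101→1 (1)
 45  011111011010001001011→0 (1)
 46  111110110100010010111→1 (0)
 47  111101101000100101110→1 (0)
 48  111011010001001011100→1 (1)
 49  110110100010010111001→1 (1)
 50  101101000100101110011→1 (0)
 51  011010001001011100110→0 (1)
 52  110100010010111001101→1 (1)
 53  101000100101110011011→1 (0)
 54  010001001011100110110→0 (1)
 55  100010010111001101101→1 (1)
 56  000100101110011011011→0 (1)
 57  001001011100110110111→0 (1)
 58  010010111001101101111→0 (1)
 59  100101110011011011111→1 (0)
 60  001011100110110111110→0 (1)
 61  010111001101101111101→0 (0)
 62  101110011011011111010→1 (0)
 63  011100110110111110100→0 (0)
 64  111001101101111101000→1 (1)
 65  110011011011111010001→1 (1)
 66  100110110111110100011→1 (0)
 67  001101101111101000110→0 (1)
 68  011011011111010001101→0 (0)
 69  110110111110100011010→1 (0)
 70  101101111101000110100→1 (1)
 71  011011111010001101001→0 (0)
 72  110111110100011010010→1 (0)
 73  101111101000110100100→1 (1)
 74  011111010001101001001→0 (0)
 75  111110100011010010010→1 (0)
 76  111101000110100100100→1 (1)
 77  111010001101001001001→1 (1)
 78  110100011010010010011→1 (0)
 79  101000110100100100110→1 (0)
 80  010001101001001001100→0 (0)
 81  100011010010010011000→1 (1)
 82  000110100100100110001→0 (0)
 83  001101001001001100010→0 (1)
 84  011010010010011000101→0 (0)
 85  110100100100110001010→1 (0)
 86  101001001001100010100→1 (1)
 87  010010010011000101001→0 (0)
 88  100100100110001010010→1 (0)
 89  001001001100010100100→0 (0)
 90  010010011000101001000→0 (0)

1001110101001111000011110010001011001010110010111110110100010010111001101101111101000110100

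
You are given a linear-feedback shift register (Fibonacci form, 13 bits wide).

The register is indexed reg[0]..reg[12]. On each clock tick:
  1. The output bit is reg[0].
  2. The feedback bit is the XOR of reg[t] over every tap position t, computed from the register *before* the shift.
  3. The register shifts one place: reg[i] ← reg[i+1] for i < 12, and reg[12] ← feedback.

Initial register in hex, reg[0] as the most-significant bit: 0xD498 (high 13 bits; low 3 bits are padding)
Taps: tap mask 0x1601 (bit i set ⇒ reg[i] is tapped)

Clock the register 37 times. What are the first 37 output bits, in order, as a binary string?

1101010010011000001111110110110011001

step | reg (before) | out | fb
   0 | 1101010010011 | 1 | 0
   1 | 1010100100110 | 1 | 0
   2 | 0101001001100 | 0 | 0
   3 | 1010010011000 | 1 | 0
   4 | 0100100110000 | 0 | 0
   5 | 1001001100000 | 1 | 1
   6 | 0010011000001 | 0 | 1
   7 | 0100110000011 | 0 | 1
   8 | 1001100000111 | 1 | 1
   9 | 0011000001111 | 0 | 1
  10 | 0110000011111 | 0 | 1
  11 | 1100000111111 | 1 | 0
  12 | 1000001111110 | 1 | 1
  13 | 0000011111101 | 0 | 1
  14 | 0000111111011 | 0 | 0
  15 | 0001111110110 | 0 | 1
  16 | 0011111101101 | 0 | 1
  17 | 0111111011011 | 0 | 0
  18 | 1111110110110 | 1 | 0
  19 | 1111101101100 | 1 | 1
  20 | 1111011011001 | 1 | 1
  21 | 1110110110011 | 1 | 0
  22 | 1101101100110 | 1 | 0
  23 | 1011011001100 | 1 | 1
  24 | 0110110011001 | 0 | 0
  25 | 1101100110010 | 1 | 1
  26 | 1011001100101 | 1 | 1
  27 | 0110011001011 | 0 | 0
  28 | 1100110010110 | 1 | 0
  29 | 1001100101100 | 1 | 1
  30 | 0011001011001 | 0 | 0
  31 | 0110010110010 | 0 | 0
  32 | 1100101100100 | 1 | 0
  33 | 1001011001000 | 1 | 0
  34 | 0010110010000 | 0 | 0
  35 | 0101100100000 | 0 | 0
  36 | 1011001000000 | 1 | 1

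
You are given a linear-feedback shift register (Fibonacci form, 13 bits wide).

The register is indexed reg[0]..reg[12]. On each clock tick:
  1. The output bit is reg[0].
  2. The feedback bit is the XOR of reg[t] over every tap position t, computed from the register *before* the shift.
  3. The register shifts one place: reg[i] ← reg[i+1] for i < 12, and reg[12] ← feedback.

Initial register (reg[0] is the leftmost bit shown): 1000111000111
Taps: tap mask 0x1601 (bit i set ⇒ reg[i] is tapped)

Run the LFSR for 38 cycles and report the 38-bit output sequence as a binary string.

10001110001111111010101111010011111010

k : reg_k → out_k, fb_k
0: 1000111000111 → 1, fb=1
1: 0001110001111 → 0, fb=1
2: 0011100011111 → 0, fb=1
3: 0111000111111 → 0, fb=1
4: 1110001111111 → 1, fb=0
5: 1100011111110 → 1, fb=1
6: 1000111111101 → 1, fb=0
7: 0001111111010 → 0, fb=1
8: 0011111110101 → 0, fb=0
9: 0111111101010 → 0, fb=1
10: 1111111010101 → 1, fb=1
11: 1111110101011 → 1, fb=1
12: 1111101010111 → 1, fb=1
13: 1111010101111 → 1, fb=0
14: 1110101011110 → 1, fb=1
15: 1101010111101 → 1, fb=0
16: 1010101111010 → 1, fb=0
17: 0101011110100 → 0, fb=1
18: 1010111101001 → 1, fb=1
19: 0101111010011 → 0, fb=1
20: 1011110100111 → 1, fb=1
21: 0111101001111 → 0, fb=1
22: 1111010011111 → 1, fb=0
23: 1110100111110 → 1, fb=1
24: 1101001111101 → 1, fb=0
25: 1010011111010 → 1, fb=0
26: 0100111110100 → 0, fb=1
27: 1001111101001 → 1, fb=1
28: 0011111010011 → 0, fb=1
29: 0111110100111 → 0, fb=0
30: 1111101001110 → 1, fb=1
31: 1111010011101 → 1, fb=0
32: 1110100111010 → 1, fb=0
33: 1101001110100 → 1, fb=0
34: 1010011101000 → 1, fb=0
35: 0100111010000 → 0, fb=0
36: 1001110100000 → 1, fb=1
37: 0011101000001 → 0, fb=1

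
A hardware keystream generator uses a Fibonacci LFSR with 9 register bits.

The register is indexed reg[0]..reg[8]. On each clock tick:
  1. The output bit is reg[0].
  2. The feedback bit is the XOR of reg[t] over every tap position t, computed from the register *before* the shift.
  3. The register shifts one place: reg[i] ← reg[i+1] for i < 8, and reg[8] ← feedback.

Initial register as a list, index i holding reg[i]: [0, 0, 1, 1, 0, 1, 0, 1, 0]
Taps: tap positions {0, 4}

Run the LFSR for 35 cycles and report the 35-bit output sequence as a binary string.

00110101001100110000000110001100101

tick  register→output (feedback)
  0  001101010→0 (0)
  1  011010100→0 (1)
  2  110101001→1 (1)
  3  101010011→1 (0)
  4  010100110→0 (0)
  5  101001100→1 (1)
  6  010011001→0 (1)
  7  100110011→1 (0)
  8  001100110→0 (0)
  9  011001100→0 (0)
 10  110011000→1 (0)
 11  100110000→1 (0)
 12  001100000→0 (0)
 13  011000000→0 (0)
 14  110000000→1 (1)
 15  100000001→1 (1)
 16  000000011→0 (0)
 17  000000110→0 (0)
 18  000001100→0 (0)
 19  000011000→0 (1)
 20  000110001→0 (1)
 21  001100011→0 (0)
 22  011000110→0 (0)
 23  110001100→1 (1)
 24  100011001→1 (0)
 25  000110010→0 (1)
 26  001100101→0 (0)
 27  011001010→0 (0)
 28  110010100→1 (0)
 29  100101000→1 (1)
 30  001010001→0 (1)
 31  010100011→0 (0)
 32  101000110→1 (1)
 33  010001101→0 (0)
 34  100011010→1 (0)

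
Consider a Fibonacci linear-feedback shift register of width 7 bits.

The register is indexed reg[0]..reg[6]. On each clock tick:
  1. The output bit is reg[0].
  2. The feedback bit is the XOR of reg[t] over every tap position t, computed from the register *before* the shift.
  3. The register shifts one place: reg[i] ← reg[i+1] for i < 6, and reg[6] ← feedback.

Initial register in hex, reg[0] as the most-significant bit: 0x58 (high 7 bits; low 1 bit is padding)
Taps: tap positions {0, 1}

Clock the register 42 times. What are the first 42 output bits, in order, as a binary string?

010110011101010011111010000111000100100110

k : reg_k → out_k, fb_k
0: 0101100 → 0, fb=1
1: 1011001 → 1, fb=1
2: 0110011 → 0, fb=1
3: 1100111 → 1, fb=0
4: 1001110 → 1, fb=1
5: 0011101 → 0, fb=0
6: 0111010 → 0, fb=1
7: 1110101 → 1, fb=0
8: 1101010 → 1, fb=0
9: 1010100 → 1, fb=1
10: 0101001 → 0, fb=1
11: 1010011 → 1, fb=1
12: 0100111 → 0, fb=1
13: 1001111 → 1, fb=1
14: 0011111 → 0, fb=0
15: 0111110 → 0, fb=1
16: 1111101 → 1, fb=0
17: 1111010 → 1, fb=0
18: 1110100 → 1, fb=0
19: 1101000 → 1, fb=0
20: 1010000 → 1, fb=1
21: 0100001 → 0, fb=1
22: 1000011 → 1, fb=1
23: 0000111 → 0, fb=0
24: 0001110 → 0, fb=0
25: 0011100 → 0, fb=0
26: 0111000 → 0, fb=1
27: 1110001 → 1, fb=0
28: 1100010 → 1, fb=0
29: 1000100 → 1, fb=1
30: 0001001 → 0, fb=0
31: 0010010 → 0, fb=0
32: 0100100 → 0, fb=1
33: 1001001 → 1, fb=1
34: 0010011 → 0, fb=0
35: 0100110 → 0, fb=1
36: 1001101 → 1, fb=1
37: 0011011 → 0, fb=0
38: 0110110 → 0, fb=1
39: 1101101 → 1, fb=0
40: 1011010 → 1, fb=1
41: 0110101 → 0, fb=1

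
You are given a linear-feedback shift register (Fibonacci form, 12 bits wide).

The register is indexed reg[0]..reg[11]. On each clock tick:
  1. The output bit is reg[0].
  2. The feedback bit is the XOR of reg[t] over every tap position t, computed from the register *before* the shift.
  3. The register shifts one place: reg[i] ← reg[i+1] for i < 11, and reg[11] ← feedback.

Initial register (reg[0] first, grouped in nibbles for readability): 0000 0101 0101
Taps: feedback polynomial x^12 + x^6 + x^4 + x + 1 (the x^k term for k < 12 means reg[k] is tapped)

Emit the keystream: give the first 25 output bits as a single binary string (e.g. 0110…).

tick  register→output (feedback)
  0  000001010101→0 (0)
  1  000010101010→0 (0)
  2  000101010100→0 (0)
  3  001010101000→0 (0)
  4  010101010000→0 (1)
  5  101010100001→1 (1)
  6  010101000011→0 (1)
  7  101010000111→1 (0)
  8  010100001110→0 (1)
  9  101000011101→1 (1)
 10  010000111011→0 (0)
 11  100001110110→1 (0)
 12  000011101100→0 (0)
 13  000111011000→0 (1)
 14  001110110001→0 (0)
 15  011101100010→0 (0)
 16  111011000100→1 (1)
 17  110110001001→1 (1)
 18  101100010011→1 (1)
 19  011000100111→0 (0)
 20  110001001110→1 (0)
 21  100010011100→1 (0)
 22  000100111000→0 (1)
 23  001001110001→0 (1)
 24  010011100011→0 (1)

0000010101010000111011000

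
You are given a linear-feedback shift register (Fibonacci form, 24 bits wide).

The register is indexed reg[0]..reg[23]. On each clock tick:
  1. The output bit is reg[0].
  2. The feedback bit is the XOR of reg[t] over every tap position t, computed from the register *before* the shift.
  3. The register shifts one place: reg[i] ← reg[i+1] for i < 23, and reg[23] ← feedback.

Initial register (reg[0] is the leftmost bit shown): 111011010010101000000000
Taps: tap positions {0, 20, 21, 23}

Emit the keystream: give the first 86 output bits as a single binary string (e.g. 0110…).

step | reg (before) | out | fb
   0 | 111011010010101000000000 | 1 | 1
   1 | 110110100101010000000001 | 1 | 0
   2 | 101101001010100000000010 | 1 | 1
   3 | 011010010101000000000101 | 0 | 0
   4 | 110100101010000000001010 | 1 | 0
   5 | 101001010100000000010100 | 1 | 0
   6 | 010010101000000000101000 | 0 | 1
   7 | 100101010000000001010001 | 1 | 0
   8 | 001010100000000010100010 | 0 | 0
   9 | 010101000000000101000100 | 0 | 1
  10 | 101010000000001010001001 | 1 | 1
  11 | 010100000000010100010011 | 0 | 1
  12 | 101000000000101000100111 | 1 | 1
  13 | 010000000001010001001111 | 0 | 1
  14 | 100000000010100010011111 | 1 | 0
  15 | 000000000101000100111110 | 0 | 0
  16 | 000000001010001001111100 | 0 | 0
  17 | 000000010100010011111000 | 0 | 1
  18 | 000000101000100111110001 | 0 | 1
  19 | 000001010001001111100011 | 0 | 1
  20 | 000010100010011111000111 | 0 | 0
  21 | 000101000100111110001110 | 0 | 0
  22 | 001010001001111100011100 | 0 | 0
  23 | 010100010011111000111000 | 0 | 1
  24 | 101000100111110001110001 | 1 | 0
  25 | 010001001111100011100010 | 0 | 0
  26 | 100010011111000111000100 | 1 | 0
  27 | 000100111110001110001000 | 0 | 1
  28 | 001001111100011100010001 | 0 | 1
  29 | 010011111000111000100011 | 0 | 1
  30 | 100111110001110001000111 | 1 | 1
  31 | 001111100011100010001111 | 0 | 1
  32 | 011111000111000100011111 | 0 | 1
  33 | 111110001110001000111111 | 1 | 0
  34 | 111100011100010001111110 | 1 | 1
  35 | 111000111000100011111101 | 1 | 0
  36 | 110001110001000111111010 | 1 | 0
  37 | 100011100010001111110100 | 1 | 0
  38 | 000111000100011111101000 | 0 | 1
  39 | 001110001000111111010001 | 0 | 1
  40 | 011100010001111110100011 | 0 | 1
  41 | 111000100011111101000111 | 1 | 1
  42 | 110001000111111010001111 | 1 | 0
  43 | 100010001111110100011110 | 1 | 1
  44 | 000100011111101000111101 | 0 | 1
  45 | 001000111111010001111011 | 0 | 0
  46 | 010001111110100011110110 | 0 | 1
  47 | 100011111101000111101101 | 1 | 0
  48 | 000111111010001111011010 | 0 | 1
  49 | 001111110100011110110101 | 0 | 0
  50 | 011111101000111101101010 | 0 | 1
  51 | 111111010001111011010101 | 1 | 1
  52 | 111110100011110110101011 | 1 | 1
  53 | 111101000111101101010111 | 1 | 1
  54 | 111010001111011010101111 | 1 | 0
  55 | 110100011110110101011110 | 1 | 1
  56 | 101000111101101010111101 | 1 | 0
  57 | 010001111011010101111010 | 0 | 1
  58 | 100011110110101011110101 | 1 | 1
  59 | 000111101101010111101011 | 0 | 0
  60 | 001111011010101111010110 | 0 | 1
  61 | 011110110101011110101101 | 0 | 1
  62 | 111101101010111101011011 | 1 | 1
  63 | 111011010101111010110111 | 1 | 1
  64 | 110110101011110101101111 | 1 | 0
  65 | 101101010111101011011110 | 1 | 1
  66 | 011010101111010110111101 | 0 | 1
  67 | 110101011110101101111011 | 1 | 1
  68 | 101010111101011011110111 | 1 | 1
  69 | 010101111010110111101111 | 0 | 1
  70 | 101011110101101111011111 | 1 | 0
  71 | 010111101011011110111110 | 0 | 0
  72 | 101111010110111101111100 | 1 | 1
  73 | 011110101101111011111001 | 0 | 0
  74 | 111101011011110111110010 | 1 | 1
  75 | 111010110111101111100101 | 1 | 1
  76 | 110101101111011111001011 | 1 | 1
  77 | 101011011110111110010111 | 1 | 1
  78 | 010110111101111100101111 | 0 | 1
  79 | 101101111011111001011111 | 1 | 0
  80 | 011011110111110010111110 | 0 | 0
  81 | 110111101111100101111100 | 1 | 1
  82 | 101111011111001011111001 | 1 | 1
  83 | 011110111110010111110011 | 0 | 1
  84 | 111101111100101111100111 | 1 | 1
  85 | 111011111001011111001111 | 1 | 0

11101101001010100000000010100010011111000111000100011111101000111101101010111101011011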